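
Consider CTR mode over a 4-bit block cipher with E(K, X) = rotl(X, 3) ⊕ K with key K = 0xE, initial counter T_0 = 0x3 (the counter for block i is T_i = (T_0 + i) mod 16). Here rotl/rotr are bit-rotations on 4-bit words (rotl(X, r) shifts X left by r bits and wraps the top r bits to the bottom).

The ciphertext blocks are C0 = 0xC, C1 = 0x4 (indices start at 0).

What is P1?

CTR decryption: S_i = E(K, T_i) where T_i is the counter for block i; P_i = C_i ⊕ S_i.
P1: T = 0x4, S = E(K, T) = 0xC; 0x4 ⊕ 0xC = 0x8.

P1 = 0x8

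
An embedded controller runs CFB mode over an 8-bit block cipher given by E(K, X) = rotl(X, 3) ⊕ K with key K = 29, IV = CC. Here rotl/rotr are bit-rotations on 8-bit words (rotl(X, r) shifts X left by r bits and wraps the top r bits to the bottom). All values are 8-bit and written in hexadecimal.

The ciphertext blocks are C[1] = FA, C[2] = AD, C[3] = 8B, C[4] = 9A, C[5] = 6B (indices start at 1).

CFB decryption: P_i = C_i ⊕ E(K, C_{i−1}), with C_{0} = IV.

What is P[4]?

P[4] = EF

P[4]: E(K, 8B) = 75; 9A ⊕ 75 = EF.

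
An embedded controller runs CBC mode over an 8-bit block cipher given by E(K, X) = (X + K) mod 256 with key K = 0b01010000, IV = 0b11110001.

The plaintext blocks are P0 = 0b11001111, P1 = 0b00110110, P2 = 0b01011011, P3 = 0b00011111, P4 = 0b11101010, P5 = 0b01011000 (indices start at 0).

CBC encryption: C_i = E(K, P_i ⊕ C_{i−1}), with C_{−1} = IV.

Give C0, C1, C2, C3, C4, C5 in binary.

C0: P0 ⊕ 0b11110001 = 0b00111110; E(K, 0b00111110) = 0b10001110.
C1: P1 ⊕ 0b10001110 = 0b10111000; E(K, 0b10111000) = 0b00001000.
C2: P2 ⊕ 0b00001000 = 0b01010011; E(K, 0b01010011) = 0b10100011.
C3: P3 ⊕ 0b10100011 = 0b10111100; E(K, 0b10111100) = 0b00001100.
C4: P4 ⊕ 0b00001100 = 0b11100110; E(K, 0b11100110) = 0b00110110.
C5: P5 ⊕ 0b00110110 = 0b01101110; E(K, 0b01101110) = 0b10111110.

C0 = 0b10001110, C1 = 0b00001000, C2 = 0b10100011, C3 = 0b00001100, C4 = 0b00110110, C5 = 0b10111110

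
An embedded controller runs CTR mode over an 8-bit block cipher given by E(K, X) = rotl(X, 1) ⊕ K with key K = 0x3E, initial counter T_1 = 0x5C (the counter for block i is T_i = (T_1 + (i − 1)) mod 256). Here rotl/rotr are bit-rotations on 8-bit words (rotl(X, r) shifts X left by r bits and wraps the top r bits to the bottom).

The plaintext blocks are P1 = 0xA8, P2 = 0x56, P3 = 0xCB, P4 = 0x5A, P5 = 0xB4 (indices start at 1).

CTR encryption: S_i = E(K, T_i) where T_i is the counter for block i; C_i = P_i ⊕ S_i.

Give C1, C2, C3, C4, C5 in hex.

C1 = 0x2E, C2 = 0xD2, C3 = 0x49, C4 = 0xDA, C5 = 0x4A

C1: T = 0x5C, S = E(K, T) = 0x86; 0xA8 ⊕ 0x86 = 0x2E.
C2: T = 0x5D, S = E(K, T) = 0x84; 0x56 ⊕ 0x84 = 0xD2.
C3: T = 0x5E, S = E(K, T) = 0x82; 0xCB ⊕ 0x82 = 0x49.
C4: T = 0x5F, S = E(K, T) = 0x80; 0x5A ⊕ 0x80 = 0xDA.
C5: T = 0x60, S = E(K, T) = 0xFE; 0xB4 ⊕ 0xFE = 0x4A.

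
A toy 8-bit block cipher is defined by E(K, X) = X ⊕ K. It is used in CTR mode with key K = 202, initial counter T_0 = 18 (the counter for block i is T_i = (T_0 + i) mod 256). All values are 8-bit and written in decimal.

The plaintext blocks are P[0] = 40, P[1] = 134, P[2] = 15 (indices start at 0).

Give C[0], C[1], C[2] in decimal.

C[0] = 240, C[1] = 95, C[2] = 209

CTR encryption: S_i = E(K, T_i) where T_i is the counter for block i; C_i = P_i ⊕ S_i.
C[0]: T = 18, S = E(K, T) = 216; 40 ⊕ 216 = 240.
C[1]: T = 19, S = E(K, T) = 217; 134 ⊕ 217 = 95.
C[2]: T = 20, S = E(K, T) = 222; 15 ⊕ 222 = 209.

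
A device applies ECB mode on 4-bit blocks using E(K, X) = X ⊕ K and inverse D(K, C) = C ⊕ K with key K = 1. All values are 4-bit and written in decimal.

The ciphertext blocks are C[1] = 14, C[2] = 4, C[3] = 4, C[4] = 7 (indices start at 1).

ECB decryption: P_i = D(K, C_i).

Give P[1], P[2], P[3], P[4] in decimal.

P[1] = 15, P[2] = 5, P[3] = 5, P[4] = 6

P[1]: D(K, 14) = 15.
P[2]: D(K, 4) = 5.
P[3]: D(K, 4) = 5.
P[4]: D(K, 7) = 6.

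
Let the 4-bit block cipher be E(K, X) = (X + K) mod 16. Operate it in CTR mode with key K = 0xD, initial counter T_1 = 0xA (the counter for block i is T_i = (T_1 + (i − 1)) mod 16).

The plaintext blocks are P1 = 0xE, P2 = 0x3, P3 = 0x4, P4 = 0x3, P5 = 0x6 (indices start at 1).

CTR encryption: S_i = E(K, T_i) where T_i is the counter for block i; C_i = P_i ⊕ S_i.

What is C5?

C5 = 0xD

C1: T = 0xA, S = E(K, T) = 0x7; 0xE ⊕ 0x7 = 0x9.
C2: T = 0xB, S = E(K, T) = 0x8; 0x3 ⊕ 0x8 = 0xB.
C3: T = 0xC, S = E(K, T) = 0x9; 0x4 ⊕ 0x9 = 0xD.
C4: T = 0xD, S = E(K, T) = 0xA; 0x3 ⊕ 0xA = 0x9.
C5: T = 0xE, S = E(K, T) = 0xB; 0x6 ⊕ 0xB = 0xD.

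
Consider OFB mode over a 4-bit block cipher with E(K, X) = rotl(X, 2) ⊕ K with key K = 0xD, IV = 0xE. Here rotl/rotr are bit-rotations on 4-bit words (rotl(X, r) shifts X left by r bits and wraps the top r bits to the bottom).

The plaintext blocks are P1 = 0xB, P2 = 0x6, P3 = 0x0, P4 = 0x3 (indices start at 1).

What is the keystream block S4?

OFB encryption: S_i = E(K, S_{i−1}) with S_{0} = IV; C_i = P_i ⊕ S_i.
C1: S = E(K, 0xE) = 0x6; 0xB ⊕ 0x6 = 0xD.
C2: S = E(K, 0x6) = 0x4; 0x6 ⊕ 0x4 = 0x2.
C3: S = E(K, 0x4) = 0xC; 0x0 ⊕ 0xC = 0xC.
C4: S = E(K, 0xC) = 0xE; 0x3 ⊕ 0xE = 0xD.
So S4 = 0xE.

0xE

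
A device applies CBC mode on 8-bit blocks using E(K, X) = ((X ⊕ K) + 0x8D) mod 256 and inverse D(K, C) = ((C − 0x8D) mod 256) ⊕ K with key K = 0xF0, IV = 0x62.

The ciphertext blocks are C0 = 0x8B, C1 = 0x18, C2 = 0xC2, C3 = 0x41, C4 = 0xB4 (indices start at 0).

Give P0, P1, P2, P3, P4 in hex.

CBC decryption: P_i = D(K, C_i) ⊕ C_{i−1}, with C_{−1} = IV.
P0: D(K, 0x8B) = 0x0E; 0x0E ⊕ 0x62 = 0x6C.
P1: D(K, 0x18) = 0x7B; 0x7B ⊕ 0x8B = 0xF0.
P2: D(K, 0xC2) = 0xC5; 0xC5 ⊕ 0x18 = 0xDD.
P3: D(K, 0x41) = 0x44; 0x44 ⊕ 0xC2 = 0x86.
P4: D(K, 0xB4) = 0xD7; 0xD7 ⊕ 0x41 = 0x96.

P0 = 0x6C, P1 = 0xF0, P2 = 0xDD, P3 = 0x86, P4 = 0x96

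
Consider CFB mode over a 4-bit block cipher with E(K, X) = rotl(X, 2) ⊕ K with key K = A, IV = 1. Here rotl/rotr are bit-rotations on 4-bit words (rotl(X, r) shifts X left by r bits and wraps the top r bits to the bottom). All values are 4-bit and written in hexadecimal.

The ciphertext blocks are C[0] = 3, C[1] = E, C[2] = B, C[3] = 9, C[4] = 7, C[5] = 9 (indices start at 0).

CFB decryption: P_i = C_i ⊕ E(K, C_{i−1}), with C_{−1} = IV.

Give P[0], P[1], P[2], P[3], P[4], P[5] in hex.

P[0]: E(K, 1) = E; 3 ⊕ E = D.
P[1]: E(K, 3) = 6; E ⊕ 6 = 8.
P[2]: E(K, E) = 1; B ⊕ 1 = A.
P[3]: E(K, B) = 4; 9 ⊕ 4 = D.
P[4]: E(K, 9) = C; 7 ⊕ C = B.
P[5]: E(K, 7) = 7; 9 ⊕ 7 = E.

P[0] = D, P[1] = 8, P[2] = A, P[3] = D, P[4] = B, P[5] = E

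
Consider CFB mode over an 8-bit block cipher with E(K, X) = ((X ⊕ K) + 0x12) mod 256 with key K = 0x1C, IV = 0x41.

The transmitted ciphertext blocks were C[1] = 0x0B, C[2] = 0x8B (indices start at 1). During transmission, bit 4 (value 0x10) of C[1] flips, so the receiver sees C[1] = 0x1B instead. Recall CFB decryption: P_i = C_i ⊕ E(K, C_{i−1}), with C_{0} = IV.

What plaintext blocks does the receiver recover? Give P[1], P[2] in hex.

P[1] = 0x74, P[2] = 0x92

Only C[1] changed, to 0x1B. In CFB, a change in C_i flips the same bit in P_i and garbles P_{i+1}. Decrypting the received ciphertext:
P[1]: E(K, 0x41) = 0x6F; 0x1B ⊕ 0x6F = 0x74.
P[2]: E(K, 0x1B) = 0x19; 0x8B ⊕ 0x19 = 0x92.
Blocks that differ from the original plaintext: P[1], P[2].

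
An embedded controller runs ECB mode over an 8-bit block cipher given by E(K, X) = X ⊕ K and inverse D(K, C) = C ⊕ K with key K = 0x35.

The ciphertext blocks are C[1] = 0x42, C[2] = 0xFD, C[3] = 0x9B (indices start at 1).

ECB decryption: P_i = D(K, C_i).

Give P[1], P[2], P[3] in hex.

P[1] = 0x77, P[2] = 0xC8, P[3] = 0xAE

P[1]: D(K, 0x42) = 0x77.
P[2]: D(K, 0xFD) = 0xC8.
P[3]: D(K, 0x9B) = 0xAE.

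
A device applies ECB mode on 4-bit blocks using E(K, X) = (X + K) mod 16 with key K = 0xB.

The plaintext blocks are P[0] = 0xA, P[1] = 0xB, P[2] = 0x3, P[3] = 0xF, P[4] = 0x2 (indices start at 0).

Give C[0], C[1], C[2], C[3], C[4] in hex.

C[0] = 0x5, C[1] = 0x6, C[2] = 0xE, C[3] = 0xA, C[4] = 0xD

ECB encryption: C_i = E(K, P_i).
C[0]: E(K, 0xA) = 0x5.
C[1]: E(K, 0xB) = 0x6.
C[2]: E(K, 0x3) = 0xE.
C[3]: E(K, 0xF) = 0xA.
C[4]: E(K, 0x2) = 0xD.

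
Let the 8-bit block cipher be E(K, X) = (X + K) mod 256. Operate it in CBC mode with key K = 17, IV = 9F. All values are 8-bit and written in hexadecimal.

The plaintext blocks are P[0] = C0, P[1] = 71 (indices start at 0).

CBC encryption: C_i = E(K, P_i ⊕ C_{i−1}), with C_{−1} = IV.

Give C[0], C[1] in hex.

C[0]: P[0] ⊕ 9F = 5F; E(K, 5F) = 76.
C[1]: P[1] ⊕ 76 = 07; E(K, 07) = 1E.

C[0] = 76, C[1] = 1E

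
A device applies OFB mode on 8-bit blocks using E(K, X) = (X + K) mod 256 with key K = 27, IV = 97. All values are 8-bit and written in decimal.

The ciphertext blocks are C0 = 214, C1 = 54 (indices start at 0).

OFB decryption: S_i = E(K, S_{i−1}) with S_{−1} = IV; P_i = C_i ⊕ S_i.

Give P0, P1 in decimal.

P0: S = E(K, 97) = 124; 214 ⊕ 124 = 170.
P1: S = E(K, 124) = 151; 54 ⊕ 151 = 161.

P0 = 170, P1 = 161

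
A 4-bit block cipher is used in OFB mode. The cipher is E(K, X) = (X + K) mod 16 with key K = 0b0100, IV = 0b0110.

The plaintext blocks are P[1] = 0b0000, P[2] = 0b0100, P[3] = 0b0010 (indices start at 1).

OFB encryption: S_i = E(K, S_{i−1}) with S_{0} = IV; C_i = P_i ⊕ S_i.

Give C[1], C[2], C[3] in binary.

C[1]: S = E(K, 0b0110) = 0b1010; 0b0000 ⊕ 0b1010 = 0b1010.
C[2]: S = E(K, 0b1010) = 0b1110; 0b0100 ⊕ 0b1110 = 0b1010.
C[3]: S = E(K, 0b1110) = 0b0010; 0b0010 ⊕ 0b0010 = 0b0000.

C[1] = 0b1010, C[2] = 0b1010, C[3] = 0b0000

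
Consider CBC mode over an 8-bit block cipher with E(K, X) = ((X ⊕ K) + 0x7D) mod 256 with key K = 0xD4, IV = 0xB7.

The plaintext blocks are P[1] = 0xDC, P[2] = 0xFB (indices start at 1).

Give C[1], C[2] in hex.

CBC encryption: C_i = E(K, P_i ⊕ C_{i−1}), with C_{0} = IV.
C[1]: P[1] ⊕ 0xB7 = 0x6B; E(K, 0x6B) = 0x3C.
C[2]: P[2] ⊕ 0x3C = 0xC7; E(K, 0xC7) = 0x90.

C[1] = 0x3C, C[2] = 0x90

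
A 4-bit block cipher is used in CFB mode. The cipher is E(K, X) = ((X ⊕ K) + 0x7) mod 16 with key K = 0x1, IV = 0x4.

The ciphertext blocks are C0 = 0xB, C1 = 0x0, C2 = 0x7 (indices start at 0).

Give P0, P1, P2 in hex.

P0 = 0x7, P1 = 0x1, P2 = 0xF

CFB decryption: P_i = C_i ⊕ E(K, C_{i−1}), with C_{−1} = IV.
P0: E(K, 0x4) = 0xC; 0xB ⊕ 0xC = 0x7.
P1: E(K, 0xB) = 0x1; 0x0 ⊕ 0x1 = 0x1.
P2: E(K, 0x0) = 0x8; 0x7 ⊕ 0x8 = 0xF.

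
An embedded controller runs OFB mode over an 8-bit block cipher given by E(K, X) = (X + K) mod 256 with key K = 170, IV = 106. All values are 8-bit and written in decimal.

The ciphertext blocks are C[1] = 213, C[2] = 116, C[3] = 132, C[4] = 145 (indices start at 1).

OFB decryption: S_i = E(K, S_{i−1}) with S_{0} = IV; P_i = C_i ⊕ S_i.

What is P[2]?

P[1]: S = E(K, 106) = 20; 213 ⊕ 20 = 193.
P[2]: S = E(K, 20) = 190; 116 ⊕ 190 = 202.

P[2] = 202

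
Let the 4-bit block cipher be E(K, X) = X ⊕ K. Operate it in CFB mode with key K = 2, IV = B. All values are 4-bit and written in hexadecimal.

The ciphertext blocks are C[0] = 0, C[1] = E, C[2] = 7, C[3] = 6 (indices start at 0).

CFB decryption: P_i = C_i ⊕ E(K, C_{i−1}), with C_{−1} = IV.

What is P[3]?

P[3] = 3

P[3]: E(K, 7) = 5; 6 ⊕ 5 = 3.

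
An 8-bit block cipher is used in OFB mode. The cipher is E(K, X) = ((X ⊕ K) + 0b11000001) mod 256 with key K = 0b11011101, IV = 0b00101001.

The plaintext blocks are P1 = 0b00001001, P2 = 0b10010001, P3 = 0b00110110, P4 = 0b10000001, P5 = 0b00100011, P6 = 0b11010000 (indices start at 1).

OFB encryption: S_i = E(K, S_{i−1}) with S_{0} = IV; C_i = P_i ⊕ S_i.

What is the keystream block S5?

C1: S = E(K, 0b00101001) = 0b10110101; 0b00001001 ⊕ 0b10110101 = 0b10111100.
C2: S = E(K, 0b10110101) = 0b00101001; 0b10010001 ⊕ 0b00101001 = 0b10111000.
C3: S = E(K, 0b00101001) = 0b10110101; 0b00110110 ⊕ 0b10110101 = 0b10000011.
C4: S = E(K, 0b10110101) = 0b00101001; 0b10000001 ⊕ 0b00101001 = 0b10101000.
C5: S = E(K, 0b00101001) = 0b10110101; 0b00100011 ⊕ 0b10110101 = 0b10010110.
So S5 = 0b10110101.

0b10110101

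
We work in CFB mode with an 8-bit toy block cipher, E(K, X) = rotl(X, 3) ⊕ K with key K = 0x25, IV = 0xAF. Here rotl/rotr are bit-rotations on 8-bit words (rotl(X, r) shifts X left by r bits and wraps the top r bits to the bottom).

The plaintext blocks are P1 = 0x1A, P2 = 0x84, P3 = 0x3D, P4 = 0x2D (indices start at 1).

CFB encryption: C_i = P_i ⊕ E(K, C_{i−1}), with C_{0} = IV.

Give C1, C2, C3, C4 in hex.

C1: E(K, 0xAF) = 0x58; 0x1A ⊕ 0x58 = 0x42.
C2: E(K, 0x42) = 0x37; 0x84 ⊕ 0x37 = 0xB3.
C3: E(K, 0xB3) = 0xB8; 0x3D ⊕ 0xB8 = 0x85.
C4: E(K, 0x85) = 0x09; 0x2D ⊕ 0x09 = 0x24.

C1 = 0x42, C2 = 0xB3, C3 = 0x85, C4 = 0x24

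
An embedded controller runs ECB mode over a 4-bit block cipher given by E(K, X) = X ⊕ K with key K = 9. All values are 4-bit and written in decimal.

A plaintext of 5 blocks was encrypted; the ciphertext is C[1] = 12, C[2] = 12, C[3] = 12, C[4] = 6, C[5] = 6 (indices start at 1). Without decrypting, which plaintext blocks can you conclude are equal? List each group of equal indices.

P[1] = P[2] = P[3]; P[4] = P[5]

ECB encrypts each block independently with the same key, so equal ciphertext blocks imply equal plaintext blocks.
C[1] = C[2] = C[3] = 12, so P[1] = P[2] = P[3].
C[4] = C[5] = 6, so P[4] = P[5].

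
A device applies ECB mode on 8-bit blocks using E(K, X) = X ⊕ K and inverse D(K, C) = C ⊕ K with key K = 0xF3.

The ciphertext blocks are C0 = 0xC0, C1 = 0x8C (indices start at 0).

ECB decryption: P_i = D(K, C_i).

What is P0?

P0: D(K, 0xC0) = 0x33.

P0 = 0x33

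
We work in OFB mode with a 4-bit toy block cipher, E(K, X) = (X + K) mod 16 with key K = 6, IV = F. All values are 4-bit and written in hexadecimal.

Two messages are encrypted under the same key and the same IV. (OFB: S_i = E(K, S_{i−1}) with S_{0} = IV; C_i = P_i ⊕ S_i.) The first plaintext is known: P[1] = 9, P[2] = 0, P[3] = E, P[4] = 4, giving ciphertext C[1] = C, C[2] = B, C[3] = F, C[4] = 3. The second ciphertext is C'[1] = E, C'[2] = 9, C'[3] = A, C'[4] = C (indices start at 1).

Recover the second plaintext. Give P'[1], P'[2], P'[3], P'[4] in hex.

In OFB with a reused IV, both messages share the same keystream S_i, so C_i ⊕ C'_i = P_i ⊕ P'_i and thus P'_i = P_i ⊕ C_i ⊕ C'_i.
P'[1]: 9 ⊕ C ⊕ E = B.
P'[2]: 0 ⊕ B ⊕ 9 = 2.
P'[3]: E ⊕ F ⊕ A = B.
P'[4]: 4 ⊕ 3 ⊕ C = B.

P'[1] = B, P'[2] = 2, P'[3] = B, P'[4] = B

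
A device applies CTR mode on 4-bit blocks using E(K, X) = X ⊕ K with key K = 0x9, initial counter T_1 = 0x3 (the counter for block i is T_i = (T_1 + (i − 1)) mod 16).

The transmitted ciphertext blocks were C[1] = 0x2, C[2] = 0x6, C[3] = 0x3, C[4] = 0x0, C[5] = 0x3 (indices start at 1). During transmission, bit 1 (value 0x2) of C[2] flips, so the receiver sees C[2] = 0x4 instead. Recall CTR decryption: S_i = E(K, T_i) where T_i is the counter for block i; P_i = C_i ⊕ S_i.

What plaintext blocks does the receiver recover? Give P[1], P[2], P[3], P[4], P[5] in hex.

P[1] = 0x8, P[2] = 0x9, P[3] = 0xF, P[4] = 0xF, P[5] = 0xD

Only C[2] changed, to 0x4. In CTR, a change in C_i flips the same bit in P_i only; the keystream is unaffected. Decrypting the received ciphertext:
P[1]: T = 0x3, S = E(K, T) = 0xA; 0x2 ⊕ 0xA = 0x8.
P[2]: T = 0x4, S = E(K, T) = 0xD; 0x4 ⊕ 0xD = 0x9.
P[3]: T = 0x5, S = E(K, T) = 0xC; 0x3 ⊕ 0xC = 0xF.
P[4]: T = 0x6, S = E(K, T) = 0xF; 0x0 ⊕ 0xF = 0xF.
P[5]: T = 0x7, S = E(K, T) = 0xE; 0x3 ⊕ 0xE = 0xD.
Blocks that differ from the original plaintext: P[2].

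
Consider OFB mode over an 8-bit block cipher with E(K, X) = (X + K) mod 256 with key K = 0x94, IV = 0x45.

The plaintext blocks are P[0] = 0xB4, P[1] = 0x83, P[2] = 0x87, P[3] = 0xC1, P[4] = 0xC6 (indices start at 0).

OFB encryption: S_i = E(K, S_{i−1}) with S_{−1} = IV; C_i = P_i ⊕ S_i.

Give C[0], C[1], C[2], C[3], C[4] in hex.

C[0] = 0x6D, C[1] = 0xEE, C[2] = 0x86, C[3] = 0x54, C[4] = 0xEF

C[0]: S = E(K, 0x45) = 0xD9; 0xB4 ⊕ 0xD9 = 0x6D.
C[1]: S = E(K, 0xD9) = 0x6D; 0x83 ⊕ 0x6D = 0xEE.
C[2]: S = E(K, 0x6D) = 0x01; 0x87 ⊕ 0x01 = 0x86.
C[3]: S = E(K, 0x01) = 0x95; 0xC1 ⊕ 0x95 = 0x54.
C[4]: S = E(K, 0x95) = 0x29; 0xC6 ⊕ 0x29 = 0xEF.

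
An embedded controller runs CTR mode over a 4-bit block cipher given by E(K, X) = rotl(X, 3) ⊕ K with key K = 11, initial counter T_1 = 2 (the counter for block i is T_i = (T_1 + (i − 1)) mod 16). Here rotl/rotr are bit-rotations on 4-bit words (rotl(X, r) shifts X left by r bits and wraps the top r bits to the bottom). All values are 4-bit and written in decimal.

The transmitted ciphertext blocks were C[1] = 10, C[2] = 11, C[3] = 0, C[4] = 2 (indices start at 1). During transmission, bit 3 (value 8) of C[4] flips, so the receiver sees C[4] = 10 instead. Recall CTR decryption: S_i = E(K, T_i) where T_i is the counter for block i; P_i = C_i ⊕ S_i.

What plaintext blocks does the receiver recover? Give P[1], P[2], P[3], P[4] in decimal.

Only C[4] changed, to 10. In CTR, a change in C_i flips the same bit in P_i only; the keystream is unaffected. Decrypting the received ciphertext:
P[1]: T = 2, S = E(K, T) = 10; 10 ⊕ 10 = 0.
P[2]: T = 3, S = E(K, T) = 2; 11 ⊕ 2 = 9.
P[3]: T = 4, S = E(K, T) = 9; 0 ⊕ 9 = 9.
P[4]: T = 5, S = E(K, T) = 1; 10 ⊕ 1 = 11.
Blocks that differ from the original plaintext: P[4].

P[1] = 0, P[2] = 9, P[3] = 9, P[4] = 11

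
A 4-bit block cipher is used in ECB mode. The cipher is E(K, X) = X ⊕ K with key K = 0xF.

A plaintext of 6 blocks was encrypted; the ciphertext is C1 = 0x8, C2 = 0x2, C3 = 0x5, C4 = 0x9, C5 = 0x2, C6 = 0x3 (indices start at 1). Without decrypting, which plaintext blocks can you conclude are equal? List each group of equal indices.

ECB encrypts each block independently with the same key, so equal ciphertext blocks imply equal plaintext blocks.
C2 = C5 = 0x2, so P2 = P5.

P2 = P5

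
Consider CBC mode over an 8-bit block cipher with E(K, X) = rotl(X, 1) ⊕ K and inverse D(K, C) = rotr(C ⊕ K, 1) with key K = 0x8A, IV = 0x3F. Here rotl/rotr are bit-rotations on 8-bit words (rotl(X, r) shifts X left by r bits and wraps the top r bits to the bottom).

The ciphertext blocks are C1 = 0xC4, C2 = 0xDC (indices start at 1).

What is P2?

P2 = 0xEF

CBC decryption: P_i = D(K, C_i) ⊕ C_{i−1}, with C_{0} = IV.
P2: D(K, 0xDC) = 0x2B; 0x2B ⊕ 0xC4 = 0xEF.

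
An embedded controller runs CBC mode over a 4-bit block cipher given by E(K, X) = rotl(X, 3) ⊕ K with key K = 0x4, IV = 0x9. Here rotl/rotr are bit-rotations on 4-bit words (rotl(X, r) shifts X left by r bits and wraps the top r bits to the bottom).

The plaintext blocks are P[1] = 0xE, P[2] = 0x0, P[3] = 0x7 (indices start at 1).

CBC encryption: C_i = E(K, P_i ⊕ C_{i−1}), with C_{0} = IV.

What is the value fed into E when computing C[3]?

0xC

C[1]: P[1] ⊕ 0x9 = 0x7; E(K, 0x7) = 0xF.
C[2]: P[2] ⊕ 0xF = 0xF; E(K, 0xF) = 0xB.
C[3]: P[3] ⊕ 0xB = 0xC; E(K, 0xC) = 0x2.
So the input to E for block [3] is 0xC.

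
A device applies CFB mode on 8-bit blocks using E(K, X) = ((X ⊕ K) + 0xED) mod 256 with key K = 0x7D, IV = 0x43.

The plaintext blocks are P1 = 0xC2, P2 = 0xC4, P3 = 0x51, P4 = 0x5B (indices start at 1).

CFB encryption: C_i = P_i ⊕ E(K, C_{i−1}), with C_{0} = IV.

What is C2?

C1: E(K, 0x43) = 0x2B; 0xC2 ⊕ 0x2B = 0xE9.
C2: E(K, 0xE9) = 0x81; 0xC4 ⊕ 0x81 = 0x45.

C2 = 0x45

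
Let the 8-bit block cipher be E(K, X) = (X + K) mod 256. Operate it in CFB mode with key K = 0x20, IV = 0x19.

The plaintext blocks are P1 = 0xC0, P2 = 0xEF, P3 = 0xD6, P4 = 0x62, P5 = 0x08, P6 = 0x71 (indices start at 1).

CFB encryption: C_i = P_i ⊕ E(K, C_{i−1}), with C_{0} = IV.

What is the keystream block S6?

C1: E(K, 0x19) = 0x39; 0xC0 ⊕ 0x39 = 0xF9.
C2: E(K, 0xF9) = 0x19; 0xEF ⊕ 0x19 = 0xF6.
C3: E(K, 0xF6) = 0x16; 0xD6 ⊕ 0x16 = 0xC0.
C4: E(K, 0xC0) = 0xE0; 0x62 ⊕ 0xE0 = 0x82.
C5: E(K, 0x82) = 0xA2; 0x08 ⊕ 0xA2 = 0xAA.
C6: E(K, 0xAA) = 0xCA; 0x71 ⊕ 0xCA = 0xBB.
So S6 = 0xCA.

0xCA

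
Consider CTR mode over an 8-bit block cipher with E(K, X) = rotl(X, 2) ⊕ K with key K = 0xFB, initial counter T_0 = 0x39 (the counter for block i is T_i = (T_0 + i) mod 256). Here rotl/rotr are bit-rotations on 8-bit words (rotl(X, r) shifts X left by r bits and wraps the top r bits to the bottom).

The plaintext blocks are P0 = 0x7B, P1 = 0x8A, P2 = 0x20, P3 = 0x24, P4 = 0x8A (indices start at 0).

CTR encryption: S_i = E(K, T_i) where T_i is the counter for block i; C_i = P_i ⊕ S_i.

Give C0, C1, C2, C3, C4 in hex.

C0: T = 0x39, S = E(K, T) = 0x1F; 0x7B ⊕ 0x1F = 0x64.
C1: T = 0x3A, S = E(K, T) = 0x13; 0x8A ⊕ 0x13 = 0x99.
C2: T = 0x3B, S = E(K, T) = 0x17; 0x20 ⊕ 0x17 = 0x37.
C3: T = 0x3C, S = E(K, T) = 0x0B; 0x24 ⊕ 0x0B = 0x2F.
C4: T = 0x3D, S = E(K, T) = 0x0F; 0x8A ⊕ 0x0F = 0x85.

C0 = 0x64, C1 = 0x99, C2 = 0x37, C3 = 0x2F, C4 = 0x85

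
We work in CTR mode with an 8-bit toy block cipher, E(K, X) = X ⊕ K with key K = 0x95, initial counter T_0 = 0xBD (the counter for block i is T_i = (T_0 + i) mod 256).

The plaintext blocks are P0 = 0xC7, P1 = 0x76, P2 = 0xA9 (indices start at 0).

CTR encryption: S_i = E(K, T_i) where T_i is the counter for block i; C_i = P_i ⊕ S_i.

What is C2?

C2 = 0x83

C0: T = 0xBD, S = E(K, T) = 0x28; 0xC7 ⊕ 0x28 = 0xEF.
C1: T = 0xBE, S = E(K, T) = 0x2B; 0x76 ⊕ 0x2B = 0x5D.
C2: T = 0xBF, S = E(K, T) = 0x2A; 0xA9 ⊕ 0x2A = 0x83.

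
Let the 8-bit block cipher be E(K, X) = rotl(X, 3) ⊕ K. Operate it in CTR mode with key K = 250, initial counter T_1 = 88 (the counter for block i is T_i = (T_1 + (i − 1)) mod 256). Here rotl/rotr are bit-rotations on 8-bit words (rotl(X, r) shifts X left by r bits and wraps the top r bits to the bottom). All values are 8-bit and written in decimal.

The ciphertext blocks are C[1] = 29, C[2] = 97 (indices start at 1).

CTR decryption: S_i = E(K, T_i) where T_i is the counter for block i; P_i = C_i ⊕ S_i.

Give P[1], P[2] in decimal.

P[1]: T = 88, S = E(K, T) = 56; 29 ⊕ 56 = 37.
P[2]: T = 89, S = E(K, T) = 48; 97 ⊕ 48 = 81.

P[1] = 37, P[2] = 81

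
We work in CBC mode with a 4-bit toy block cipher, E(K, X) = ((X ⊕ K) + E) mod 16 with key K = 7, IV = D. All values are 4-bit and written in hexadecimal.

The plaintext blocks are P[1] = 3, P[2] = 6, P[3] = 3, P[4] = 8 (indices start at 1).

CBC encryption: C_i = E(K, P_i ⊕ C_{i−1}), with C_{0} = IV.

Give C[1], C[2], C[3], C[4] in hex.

C[1]: P[1] ⊕ D = E; E(K, E) = 7.
C[2]: P[2] ⊕ 7 = 1; E(K, 1) = 4.
C[3]: P[3] ⊕ 4 = 7; E(K, 7) = E.
C[4]: P[4] ⊕ E = 6; E(K, 6) = F.

C[1] = 7, C[2] = 4, C[3] = E, C[4] = F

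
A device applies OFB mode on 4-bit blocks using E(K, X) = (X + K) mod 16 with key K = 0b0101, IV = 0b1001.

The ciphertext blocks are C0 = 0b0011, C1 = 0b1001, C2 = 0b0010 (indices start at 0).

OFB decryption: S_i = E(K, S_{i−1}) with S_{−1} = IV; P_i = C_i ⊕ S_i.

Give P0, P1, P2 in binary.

P0 = 0b1101, P1 = 0b1010, P2 = 0b1010

P0: S = E(K, 0b1001) = 0b1110; 0b0011 ⊕ 0b1110 = 0b1101.
P1: S = E(K, 0b1110) = 0b0011; 0b1001 ⊕ 0b0011 = 0b1010.
P2: S = E(K, 0b0011) = 0b1000; 0b0010 ⊕ 0b1000 = 0b1010.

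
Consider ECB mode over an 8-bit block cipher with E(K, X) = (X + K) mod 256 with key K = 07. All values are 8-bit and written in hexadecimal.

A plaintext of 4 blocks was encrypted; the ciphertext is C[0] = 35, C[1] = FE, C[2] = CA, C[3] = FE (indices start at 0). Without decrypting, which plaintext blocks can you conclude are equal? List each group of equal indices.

ECB encrypts each block independently with the same key, so equal ciphertext blocks imply equal plaintext blocks.
C[1] = C[3] = FE, so P[1] = P[3].

P[1] = P[3]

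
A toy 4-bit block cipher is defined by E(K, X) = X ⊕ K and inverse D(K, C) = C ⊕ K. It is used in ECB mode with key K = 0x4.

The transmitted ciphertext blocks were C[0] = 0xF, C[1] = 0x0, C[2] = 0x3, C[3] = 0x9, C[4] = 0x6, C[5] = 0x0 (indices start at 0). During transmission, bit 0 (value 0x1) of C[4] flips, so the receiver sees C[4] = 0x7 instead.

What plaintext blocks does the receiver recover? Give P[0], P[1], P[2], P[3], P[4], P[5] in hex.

P[0] = 0xB, P[1] = 0x4, P[2] = 0x7, P[3] = 0xD, P[4] = 0x3, P[5] = 0x4

ECB decryption: P_i = D(K, C_i).
Only C[4] changed, to 0x7. In ECB, a change in C_i affects only P_i. Decrypting the received ciphertext:
P[0]: D(K, 0xF) = 0xB.
P[1]: D(K, 0x0) = 0x4.
P[2]: D(K, 0x3) = 0x7.
P[3]: D(K, 0x9) = 0xD.
P[4]: D(K, 0x7) = 0x3.
P[5]: D(K, 0x0) = 0x4.
Blocks that differ from the original plaintext: P[4].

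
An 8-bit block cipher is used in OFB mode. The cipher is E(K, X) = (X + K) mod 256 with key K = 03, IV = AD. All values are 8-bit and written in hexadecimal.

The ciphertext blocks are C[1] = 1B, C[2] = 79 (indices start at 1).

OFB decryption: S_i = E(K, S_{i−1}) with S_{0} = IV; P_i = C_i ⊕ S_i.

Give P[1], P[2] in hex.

P[1] = AB, P[2] = CA

P[1]: S = E(K, AD) = B0; 1B ⊕ B0 = AB.
P[2]: S = E(K, B0) = B3; 79 ⊕ B3 = CA.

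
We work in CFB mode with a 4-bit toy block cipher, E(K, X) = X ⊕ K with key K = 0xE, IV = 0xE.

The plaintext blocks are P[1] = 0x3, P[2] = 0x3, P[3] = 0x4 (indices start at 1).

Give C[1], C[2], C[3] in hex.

CFB encryption: C_i = P_i ⊕ E(K, C_{i−1}), with C_{0} = IV.
C[1]: E(K, 0xE) = 0x0; 0x3 ⊕ 0x0 = 0x3.
C[2]: E(K, 0x3) = 0xD; 0x3 ⊕ 0xD = 0xE.
C[3]: E(K, 0xE) = 0x0; 0x4 ⊕ 0x0 = 0x4.

C[1] = 0x3, C[2] = 0xE, C[3] = 0x4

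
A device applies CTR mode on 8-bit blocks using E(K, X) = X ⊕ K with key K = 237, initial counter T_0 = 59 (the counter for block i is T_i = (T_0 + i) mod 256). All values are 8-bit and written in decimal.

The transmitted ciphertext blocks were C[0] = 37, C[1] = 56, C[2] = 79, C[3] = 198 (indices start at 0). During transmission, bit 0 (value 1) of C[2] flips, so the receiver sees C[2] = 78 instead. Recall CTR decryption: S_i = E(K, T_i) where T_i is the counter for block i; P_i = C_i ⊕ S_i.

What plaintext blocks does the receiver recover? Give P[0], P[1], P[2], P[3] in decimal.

P[0] = 243, P[1] = 233, P[2] = 158, P[3] = 21

Only C[2] changed, to 78. In CTR, a change in C_i flips the same bit in P_i only; the keystream is unaffected. Decrypting the received ciphertext:
P[0]: T = 59, S = E(K, T) = 214; 37 ⊕ 214 = 243.
P[1]: T = 60, S = E(K, T) = 209; 56 ⊕ 209 = 233.
P[2]: T = 61, S = E(K, T) = 208; 78 ⊕ 208 = 158.
P[3]: T = 62, S = E(K, T) = 211; 198 ⊕ 211 = 21.
Blocks that differ from the original plaintext: P[2].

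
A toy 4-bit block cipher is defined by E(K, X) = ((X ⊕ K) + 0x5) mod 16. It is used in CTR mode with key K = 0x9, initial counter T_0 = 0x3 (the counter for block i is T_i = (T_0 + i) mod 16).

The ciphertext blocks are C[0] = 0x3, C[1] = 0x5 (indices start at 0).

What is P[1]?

P[1] = 0x7

CTR decryption: S_i = E(K, T_i) where T_i is the counter for block i; P_i = C_i ⊕ S_i.
P[1]: T = 0x4, S = E(K, T) = 0x2; 0x5 ⊕ 0x2 = 0x7.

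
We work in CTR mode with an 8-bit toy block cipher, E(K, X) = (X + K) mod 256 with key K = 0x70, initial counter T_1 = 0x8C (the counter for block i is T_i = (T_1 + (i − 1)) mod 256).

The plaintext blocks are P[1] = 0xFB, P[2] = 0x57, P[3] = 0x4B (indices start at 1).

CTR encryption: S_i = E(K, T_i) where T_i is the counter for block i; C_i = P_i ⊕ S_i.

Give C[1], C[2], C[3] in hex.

C[1] = 0x07, C[2] = 0xAA, C[3] = 0xB5

C[1]: T = 0x8C, S = E(K, T) = 0xFC; 0xFB ⊕ 0xFC = 0x07.
C[2]: T = 0x8D, S = E(K, T) = 0xFD; 0x57 ⊕ 0xFD = 0xAA.
C[3]: T = 0x8E, S = E(K, T) = 0xFE; 0x4B ⊕ 0xFE = 0xB5.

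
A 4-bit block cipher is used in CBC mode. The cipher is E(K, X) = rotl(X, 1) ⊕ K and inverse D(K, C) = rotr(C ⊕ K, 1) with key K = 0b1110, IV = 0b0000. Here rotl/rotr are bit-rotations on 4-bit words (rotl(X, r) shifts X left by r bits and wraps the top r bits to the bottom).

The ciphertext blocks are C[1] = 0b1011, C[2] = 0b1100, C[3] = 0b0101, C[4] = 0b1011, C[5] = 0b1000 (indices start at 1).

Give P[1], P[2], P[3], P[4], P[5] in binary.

P[1] = 0b1010, P[2] = 0b1010, P[3] = 0b0001, P[4] = 0b1111, P[5] = 0b1000

CBC decryption: P_i = D(K, C_i) ⊕ C_{i−1}, with C_{0} = IV.
P[1]: D(K, 0b1011) = 0b1010; 0b1010 ⊕ 0b0000 = 0b1010.
P[2]: D(K, 0b1100) = 0b0001; 0b0001 ⊕ 0b1011 = 0b1010.
P[3]: D(K, 0b0101) = 0b1101; 0b1101 ⊕ 0b1100 = 0b0001.
P[4]: D(K, 0b1011) = 0b1010; 0b1010 ⊕ 0b0101 = 0b1111.
P[5]: D(K, 0b1000) = 0b0011; 0b0011 ⊕ 0b1011 = 0b1000.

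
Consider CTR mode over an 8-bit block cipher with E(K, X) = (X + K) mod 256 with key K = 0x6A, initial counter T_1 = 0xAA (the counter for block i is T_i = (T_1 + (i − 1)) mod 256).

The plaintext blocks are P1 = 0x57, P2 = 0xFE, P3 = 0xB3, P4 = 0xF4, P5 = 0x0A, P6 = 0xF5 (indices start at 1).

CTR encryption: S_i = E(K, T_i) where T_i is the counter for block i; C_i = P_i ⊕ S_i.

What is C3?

C1: T = 0xAA, S = E(K, T) = 0x14; 0x57 ⊕ 0x14 = 0x43.
C2: T = 0xAB, S = E(K, T) = 0x15; 0xFE ⊕ 0x15 = 0xEB.
C3: T = 0xAC, S = E(K, T) = 0x16; 0xB3 ⊕ 0x16 = 0xA5.

C3 = 0xA5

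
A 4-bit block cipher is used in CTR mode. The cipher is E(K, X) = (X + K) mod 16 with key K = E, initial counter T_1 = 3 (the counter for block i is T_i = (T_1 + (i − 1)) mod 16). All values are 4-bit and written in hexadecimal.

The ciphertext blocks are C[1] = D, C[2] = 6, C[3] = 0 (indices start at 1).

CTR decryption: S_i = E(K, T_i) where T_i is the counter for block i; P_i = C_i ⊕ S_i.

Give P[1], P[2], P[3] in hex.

P[1]: T = 3, S = E(K, T) = 1; D ⊕ 1 = C.
P[2]: T = 4, S = E(K, T) = 2; 6 ⊕ 2 = 4.
P[3]: T = 5, S = E(K, T) = 3; 0 ⊕ 3 = 3.

P[1] = C, P[2] = 4, P[3] = 3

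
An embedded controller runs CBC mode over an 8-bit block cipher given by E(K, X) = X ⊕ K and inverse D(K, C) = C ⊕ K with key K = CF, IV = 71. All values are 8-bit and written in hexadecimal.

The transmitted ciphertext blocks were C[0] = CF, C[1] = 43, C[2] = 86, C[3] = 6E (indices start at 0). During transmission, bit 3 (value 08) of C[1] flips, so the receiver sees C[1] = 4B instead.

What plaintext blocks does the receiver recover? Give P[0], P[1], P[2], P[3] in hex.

P[0] = 71, P[1] = 4B, P[2] = 02, P[3] = 27

CBC decryption: P_i = D(K, C_i) ⊕ C_{i−1}, with C_{−1} = IV.
Only C[1] changed, to 4B. In CBC, a change in C_i garbles P_i and flips the same bit in P_{i+1}. Decrypting the received ciphertext:
P[0]: D(K, CF) = 00; 00 ⊕ 71 = 71.
P[1]: D(K, 4B) = 84; 84 ⊕ CF = 4B.
P[2]: D(K, 86) = 49; 49 ⊕ 4B = 02.
P[3]: D(K, 6E) = A1; A1 ⊕ 86 = 27.
Blocks that differ from the original plaintext: P[1], P[2].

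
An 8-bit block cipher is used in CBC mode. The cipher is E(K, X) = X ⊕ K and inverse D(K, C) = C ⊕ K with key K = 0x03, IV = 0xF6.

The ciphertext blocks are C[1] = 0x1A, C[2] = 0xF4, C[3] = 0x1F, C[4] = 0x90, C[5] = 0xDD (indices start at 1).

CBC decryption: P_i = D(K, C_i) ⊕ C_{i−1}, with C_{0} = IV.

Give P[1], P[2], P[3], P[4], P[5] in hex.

P[1]: D(K, 0x1A) = 0x19; 0x19 ⊕ 0xF6 = 0xEF.
P[2]: D(K, 0xF4) = 0xF7; 0xF7 ⊕ 0x1A = 0xED.
P[3]: D(K, 0x1F) = 0x1C; 0x1C ⊕ 0xF4 = 0xE8.
P[4]: D(K, 0x90) = 0x93; 0x93 ⊕ 0x1F = 0x8C.
P[5]: D(K, 0xDD) = 0xDE; 0xDE ⊕ 0x90 = 0x4E.

P[1] = 0xEF, P[2] = 0xED, P[3] = 0xE8, P[4] = 0x8C, P[5] = 0x4E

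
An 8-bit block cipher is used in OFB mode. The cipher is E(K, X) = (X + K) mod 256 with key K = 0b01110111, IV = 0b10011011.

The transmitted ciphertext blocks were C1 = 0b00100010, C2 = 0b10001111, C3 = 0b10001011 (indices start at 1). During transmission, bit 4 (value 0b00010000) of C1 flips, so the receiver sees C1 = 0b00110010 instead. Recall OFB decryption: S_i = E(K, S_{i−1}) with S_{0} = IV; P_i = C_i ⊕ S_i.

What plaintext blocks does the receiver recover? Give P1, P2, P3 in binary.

P1 = 0b00100000, P2 = 0b00000110, P3 = 0b10001011

Only C1 changed, to 0b00110010. In OFB, a change in C_i flips the same bit in P_i only; the keystream is unaffected. Decrypting the received ciphertext:
P1: S = E(K, 0b10011011) = 0b00010010; 0b00110010 ⊕ 0b00010010 = 0b00100000.
P2: S = E(K, 0b00010010) = 0b10001001; 0b10001111 ⊕ 0b10001001 = 0b00000110.
P3: S = E(K, 0b10001001) = 0b00000000; 0b10001011 ⊕ 0b00000000 = 0b10001011.
Blocks that differ from the original plaintext: P1.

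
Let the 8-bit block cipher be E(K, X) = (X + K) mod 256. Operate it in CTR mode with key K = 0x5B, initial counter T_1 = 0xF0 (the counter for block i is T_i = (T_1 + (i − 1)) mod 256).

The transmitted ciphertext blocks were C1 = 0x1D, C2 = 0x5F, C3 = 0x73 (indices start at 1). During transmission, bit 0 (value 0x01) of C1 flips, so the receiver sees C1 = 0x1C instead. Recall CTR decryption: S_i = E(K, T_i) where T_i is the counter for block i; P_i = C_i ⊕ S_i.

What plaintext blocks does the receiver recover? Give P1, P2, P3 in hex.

Only C1 changed, to 0x1C. In CTR, a change in C_i flips the same bit in P_i only; the keystream is unaffected. Decrypting the received ciphertext:
P1: T = 0xF0, S = E(K, T) = 0x4B; 0x1C ⊕ 0x4B = 0x57.
P2: T = 0xF1, S = E(K, T) = 0x4C; 0x5F ⊕ 0x4C = 0x13.
P3: T = 0xF2, S = E(K, T) = 0x4D; 0x73 ⊕ 0x4D = 0x3E.
Blocks that differ from the original plaintext: P1.

P1 = 0x57, P2 = 0x13, P3 = 0x3E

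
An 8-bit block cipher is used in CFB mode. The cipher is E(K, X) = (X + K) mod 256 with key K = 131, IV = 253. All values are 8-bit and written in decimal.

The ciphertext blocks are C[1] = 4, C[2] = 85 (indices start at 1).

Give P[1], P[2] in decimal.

P[1] = 132, P[2] = 210

CFB decryption: P_i = C_i ⊕ E(K, C_{i−1}), with C_{0} = IV.
P[1]: E(K, 253) = 128; 4 ⊕ 128 = 132.
P[2]: E(K, 4) = 135; 85 ⊕ 135 = 210.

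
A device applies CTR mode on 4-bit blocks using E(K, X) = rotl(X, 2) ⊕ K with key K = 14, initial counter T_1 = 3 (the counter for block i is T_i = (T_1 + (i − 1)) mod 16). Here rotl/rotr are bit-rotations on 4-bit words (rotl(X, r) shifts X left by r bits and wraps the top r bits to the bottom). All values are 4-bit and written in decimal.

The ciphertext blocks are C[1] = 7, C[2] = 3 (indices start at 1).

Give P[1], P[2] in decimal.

P[1] = 5, P[2] = 12

CTR decryption: S_i = E(K, T_i) where T_i is the counter for block i; P_i = C_i ⊕ S_i.
P[1]: T = 3, S = E(K, T) = 2; 7 ⊕ 2 = 5.
P[2]: T = 4, S = E(K, T) = 15; 3 ⊕ 15 = 12.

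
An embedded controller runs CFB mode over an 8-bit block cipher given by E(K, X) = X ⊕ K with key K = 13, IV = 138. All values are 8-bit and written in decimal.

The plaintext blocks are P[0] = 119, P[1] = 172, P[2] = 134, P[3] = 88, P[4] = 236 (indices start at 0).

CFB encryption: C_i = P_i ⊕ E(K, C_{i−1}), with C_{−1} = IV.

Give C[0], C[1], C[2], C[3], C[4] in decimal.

C[0] = 240, C[1] = 81, C[2] = 218, C[3] = 143, C[4] = 110

C[0]: E(K, 138) = 135; 119 ⊕ 135 = 240.
C[1]: E(K, 240) = 253; 172 ⊕ 253 = 81.
C[2]: E(K, 81) = 92; 134 ⊕ 92 = 218.
C[3]: E(K, 218) = 215; 88 ⊕ 215 = 143.
C[4]: E(K, 143) = 130; 236 ⊕ 130 = 110.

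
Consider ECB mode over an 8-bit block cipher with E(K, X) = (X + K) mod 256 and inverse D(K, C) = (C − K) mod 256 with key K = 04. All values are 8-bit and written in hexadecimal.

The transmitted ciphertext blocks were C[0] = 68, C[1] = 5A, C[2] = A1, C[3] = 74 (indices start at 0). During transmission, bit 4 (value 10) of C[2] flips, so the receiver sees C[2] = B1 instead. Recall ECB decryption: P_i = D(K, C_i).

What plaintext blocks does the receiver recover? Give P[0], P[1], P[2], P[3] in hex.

P[0] = 64, P[1] = 56, P[2] = AD, P[3] = 70

Only C[2] changed, to B1. In ECB, a change in C_i affects only P_i. Decrypting the received ciphertext:
P[0]: D(K, 68) = 64.
P[1]: D(K, 5A) = 56.
P[2]: D(K, B1) = AD.
P[3]: D(K, 74) = 70.
Blocks that differ from the original plaintext: P[2].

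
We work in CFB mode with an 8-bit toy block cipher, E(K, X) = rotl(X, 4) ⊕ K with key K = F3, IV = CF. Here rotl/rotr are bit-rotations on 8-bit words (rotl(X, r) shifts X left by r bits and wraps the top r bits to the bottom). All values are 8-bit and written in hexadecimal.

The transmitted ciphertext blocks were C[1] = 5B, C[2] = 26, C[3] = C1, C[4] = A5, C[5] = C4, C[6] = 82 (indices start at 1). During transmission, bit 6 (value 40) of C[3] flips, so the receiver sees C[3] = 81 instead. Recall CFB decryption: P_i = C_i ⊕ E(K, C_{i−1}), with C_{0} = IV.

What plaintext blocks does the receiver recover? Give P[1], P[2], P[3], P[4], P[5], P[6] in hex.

P[1] = 54, P[2] = 60, P[3] = 10, P[4] = 4E, P[5] = 6D, P[6] = 3D

Only C[3] changed, to 81. In CFB, a change in C_i flips the same bit in P_i and garbles P_{i+1}. Decrypting the received ciphertext:
P[1]: E(K, CF) = 0F; 5B ⊕ 0F = 54.
P[2]: E(K, 5B) = 46; 26 ⊕ 46 = 60.
P[3]: E(K, 26) = 91; 81 ⊕ 91 = 10.
P[4]: E(K, 81) = EB; A5 ⊕ EB = 4E.
P[5]: E(K, A5) = A9; C4 ⊕ A9 = 6D.
P[6]: E(K, C4) = BF; 82 ⊕ BF = 3D.
Blocks that differ from the original plaintext: P[3], P[4].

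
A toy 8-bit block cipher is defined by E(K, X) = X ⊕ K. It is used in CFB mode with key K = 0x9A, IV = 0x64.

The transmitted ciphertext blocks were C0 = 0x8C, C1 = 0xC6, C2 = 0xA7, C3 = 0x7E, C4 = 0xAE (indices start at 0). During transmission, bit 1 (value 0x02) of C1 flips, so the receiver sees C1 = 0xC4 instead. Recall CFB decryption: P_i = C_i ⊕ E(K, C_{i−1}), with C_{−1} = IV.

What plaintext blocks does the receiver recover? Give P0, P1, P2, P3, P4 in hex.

Only C1 changed, to 0xC4. In CFB, a change in C_i flips the same bit in P_i and garbles P_{i+1}. Decrypting the received ciphertext:
P0: E(K, 0x64) = 0xFE; 0x8C ⊕ 0xFE = 0x72.
P1: E(K, 0x8C) = 0x16; 0xC4 ⊕ 0x16 = 0xD2.
P2: E(K, 0xC4) = 0x5E; 0xA7 ⊕ 0x5E = 0xF9.
P3: E(K, 0xA7) = 0x3D; 0x7E ⊕ 0x3D = 0x43.
P4: E(K, 0x7E) = 0xE4; 0xAE ⊕ 0xE4 = 0x4A.
Blocks that differ from the original plaintext: P1, P2.

P0 = 0x72, P1 = 0xD2, P2 = 0xF9, P3 = 0x43, P4 = 0x4A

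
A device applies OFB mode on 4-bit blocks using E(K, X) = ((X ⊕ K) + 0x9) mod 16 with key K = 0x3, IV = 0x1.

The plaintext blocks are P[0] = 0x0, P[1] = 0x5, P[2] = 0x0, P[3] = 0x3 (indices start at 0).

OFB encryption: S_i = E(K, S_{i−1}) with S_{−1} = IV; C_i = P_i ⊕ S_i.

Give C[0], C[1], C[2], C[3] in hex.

C[0] = 0xB, C[1] = 0x4, C[2] = 0xB, C[3] = 0x2

C[0]: S = E(K, 0x1) = 0xB; 0x0 ⊕ 0xB = 0xB.
C[1]: S = E(K, 0xB) = 0x1; 0x5 ⊕ 0x1 = 0x4.
C[2]: S = E(K, 0x1) = 0xB; 0x0 ⊕ 0xB = 0xB.
C[3]: S = E(K, 0xB) = 0x1; 0x3 ⊕ 0x1 = 0x2.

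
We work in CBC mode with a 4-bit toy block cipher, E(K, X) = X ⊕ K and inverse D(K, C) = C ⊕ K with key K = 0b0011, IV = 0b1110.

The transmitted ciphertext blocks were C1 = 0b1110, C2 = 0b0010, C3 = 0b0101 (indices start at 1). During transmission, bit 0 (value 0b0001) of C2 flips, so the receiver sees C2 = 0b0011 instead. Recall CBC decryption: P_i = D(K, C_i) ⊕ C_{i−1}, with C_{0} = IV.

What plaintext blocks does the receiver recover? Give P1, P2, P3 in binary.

P1 = 0b0011, P2 = 0b1110, P3 = 0b0101

Only C2 changed, to 0b0011. In CBC, a change in C_i garbles P_i and flips the same bit in P_{i+1}. Decrypting the received ciphertext:
P1: D(K, 0b1110) = 0b1101; 0b1101 ⊕ 0b1110 = 0b0011.
P2: D(K, 0b0011) = 0b0000; 0b0000 ⊕ 0b1110 = 0b1110.
P3: D(K, 0b0101) = 0b0110; 0b0110 ⊕ 0b0011 = 0b0101.
Blocks that differ from the original plaintext: P2, P3.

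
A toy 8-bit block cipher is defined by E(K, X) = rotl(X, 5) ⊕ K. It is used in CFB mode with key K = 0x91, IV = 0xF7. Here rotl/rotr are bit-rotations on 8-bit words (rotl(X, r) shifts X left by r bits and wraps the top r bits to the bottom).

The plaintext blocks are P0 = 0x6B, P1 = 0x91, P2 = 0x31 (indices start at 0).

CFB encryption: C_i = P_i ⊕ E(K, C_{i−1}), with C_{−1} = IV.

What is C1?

C1 = 0x80

C0: E(K, 0xF7) = 0x6F; 0x6B ⊕ 0x6F = 0x04.
C1: E(K, 0x04) = 0x11; 0x91 ⊕ 0x11 = 0x80.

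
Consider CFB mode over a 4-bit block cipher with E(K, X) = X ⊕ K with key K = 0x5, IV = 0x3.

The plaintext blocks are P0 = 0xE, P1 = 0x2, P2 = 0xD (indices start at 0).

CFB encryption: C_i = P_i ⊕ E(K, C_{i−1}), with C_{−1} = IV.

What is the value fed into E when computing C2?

0xF

C0: E(K, 0x3) = 0x6; 0xE ⊕ 0x6 = 0x8.
C1: E(K, 0x8) = 0xD; 0x2 ⊕ 0xD = 0xF.
C2: E(K, 0xF) = 0xA; 0xD ⊕ 0xA = 0x7.
So the input to E for block 2 is 0xF.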